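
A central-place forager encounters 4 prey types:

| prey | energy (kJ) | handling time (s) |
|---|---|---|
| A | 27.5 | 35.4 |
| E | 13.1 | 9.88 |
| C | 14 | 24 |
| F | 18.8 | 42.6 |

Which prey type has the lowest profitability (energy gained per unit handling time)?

F

Profitability E/h (kJ/s): A = 27.5/35.4 = 0.777, E = 13.1/9.88 = 1.33, C = 14/24 = 0.583, F = 18.8/42.6 = 0.441.
Ranked: E > A > C > F.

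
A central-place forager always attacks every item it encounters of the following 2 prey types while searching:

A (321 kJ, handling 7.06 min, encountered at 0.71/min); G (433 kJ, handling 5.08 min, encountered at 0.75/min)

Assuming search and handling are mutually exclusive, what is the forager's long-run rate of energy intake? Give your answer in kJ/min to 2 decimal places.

56.26 kJ/min

R = Σλ_iE_i / (1 + Σλ_ih_i)
Numerator: 0.71×321 + 0.75×433 = 552.7
Denominator: 1 + 0.71×7.06 + 0.75×5.08 = 9.823
R = 552.7/9.823 = 56.26 kJ/min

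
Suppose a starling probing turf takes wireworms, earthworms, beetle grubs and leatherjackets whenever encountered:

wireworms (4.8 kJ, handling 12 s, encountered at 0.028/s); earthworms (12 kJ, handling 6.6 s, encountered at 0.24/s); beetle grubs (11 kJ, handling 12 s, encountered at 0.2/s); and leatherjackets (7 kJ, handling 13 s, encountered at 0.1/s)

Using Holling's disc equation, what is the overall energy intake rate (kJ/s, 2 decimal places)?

0.89 kJ/s

R = Σλ_iE_i / (1 + Σλ_ih_i)
Numerator: 0.028×4.8 + 0.24×12 + 0.2×11 + 0.1×7 = 5.914
Denominator: 1 + 0.028×12 + 0.24×6.6 + 0.2×12 + 0.1×13 = 6.62
R = 5.914/6.62 = 0.8934 kJ/s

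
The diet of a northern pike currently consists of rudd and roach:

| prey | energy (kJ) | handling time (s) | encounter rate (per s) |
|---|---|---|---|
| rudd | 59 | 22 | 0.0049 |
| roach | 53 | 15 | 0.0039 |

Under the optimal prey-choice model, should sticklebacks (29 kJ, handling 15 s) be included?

Intake rate on the current diet: R = (0.0049×59 + 0.0039×53) / (1 + 0.0049×22 + 0.0039×15) = 0.4958/1.166 = 0.4251 kJ/s.
sticklebacks: E/h = 29/15 = 1.933 kJ/s.
Since 1.933 > R, including sticklebacks increases the long-run rate.

Yes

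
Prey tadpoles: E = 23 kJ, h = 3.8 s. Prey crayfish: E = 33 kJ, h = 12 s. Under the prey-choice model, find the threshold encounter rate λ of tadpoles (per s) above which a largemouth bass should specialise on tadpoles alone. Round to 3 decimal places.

0.219 per s

At the threshold, the rate on tadpoles alone equals the profitability of crayfish: λ·23/(1 + λ·3.8) = 33/12 = 2.75.
Rearranging, λ(23 − 2.75×3.8) = 2.75, so λ = 2.75/12.55 = 0.2191 per s.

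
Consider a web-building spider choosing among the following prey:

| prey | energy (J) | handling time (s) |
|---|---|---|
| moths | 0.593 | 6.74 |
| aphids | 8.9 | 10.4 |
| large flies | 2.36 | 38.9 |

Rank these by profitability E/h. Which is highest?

aphids

Profitability E/h (J/s): moths = 0.593/6.74 = 0.088, aphids = 8.9/10.4 = 0.856, large flies = 2.36/38.9 = 0.0607.
Ranked: aphids > moths > large flies.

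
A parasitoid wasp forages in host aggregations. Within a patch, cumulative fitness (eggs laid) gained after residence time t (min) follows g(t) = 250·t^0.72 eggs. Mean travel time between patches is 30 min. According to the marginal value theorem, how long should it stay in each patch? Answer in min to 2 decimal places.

77.14 min

By the marginal value theorem, leave when the instantaneous gain rate g'(t) equals the habitat-wide average g(t)/(T + t).
g'(t) = 0.72·250·t^-0.28. Setting 0.72·250·t^-0.28 = 250·t^0.72/(30+t) gives 0.72(30+t) = t, so 0.28·t = 0.72×30.
t* = 0.72×30/0.28 = 77.14 min.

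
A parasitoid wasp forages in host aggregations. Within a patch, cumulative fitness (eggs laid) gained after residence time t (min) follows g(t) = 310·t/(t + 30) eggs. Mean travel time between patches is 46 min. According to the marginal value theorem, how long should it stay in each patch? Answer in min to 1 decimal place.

By the marginal value theorem, leave when the instantaneous gain rate g'(t) equals the habitat-wide average g(t)/(T + t).
g'(t) = 310·30/(t + 30)². Setting 310·30/(t+30)² = 310t/[(t+30)(46+t)] gives 30(46+t) = t(t+30), so t² = 30×46 = 1380.
t* = √1380 = 37.15 min.

37.1 min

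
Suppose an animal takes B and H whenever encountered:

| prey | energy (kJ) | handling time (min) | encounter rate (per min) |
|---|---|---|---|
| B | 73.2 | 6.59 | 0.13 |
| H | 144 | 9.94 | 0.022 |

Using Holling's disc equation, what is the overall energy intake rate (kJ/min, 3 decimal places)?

R = (0.13×73.2 + 0.022×144) / (1 + 0.13×6.59 + 0.022×9.94) = 12.68/2.075 = 6.112 kJ/min.

6.112 kJ/min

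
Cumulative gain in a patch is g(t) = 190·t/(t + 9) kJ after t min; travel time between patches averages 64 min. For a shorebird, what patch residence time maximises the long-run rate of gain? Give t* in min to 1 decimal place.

By the marginal value theorem, leave when the instantaneous gain rate g'(t) equals the habitat-wide average g(t)/(T + t).
g'(t) = 190·9/(t + 9)². Setting 190·9/(t+9)² = 190t/[(t+9)(64+t)] gives 9(64+t) = t(t+9), so t² = 9×64 = 576.
t* = √576 = 24 min.

24.0 min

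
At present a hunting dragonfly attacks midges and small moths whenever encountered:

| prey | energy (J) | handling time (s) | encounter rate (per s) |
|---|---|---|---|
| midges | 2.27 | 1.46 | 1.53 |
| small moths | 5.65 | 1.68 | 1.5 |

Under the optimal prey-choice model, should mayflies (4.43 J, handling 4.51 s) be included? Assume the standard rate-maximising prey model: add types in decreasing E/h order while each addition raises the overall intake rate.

No

On midges and small moths alone, R = ΣλE/(1+Σλh) = 11.95/5.754 = 2.077 J/s.
Profitability of mayflies: 4.43/4.51 = 0.9823 J/s.
Since 0.9823 < R, time spent handling mayflies is better spent searching.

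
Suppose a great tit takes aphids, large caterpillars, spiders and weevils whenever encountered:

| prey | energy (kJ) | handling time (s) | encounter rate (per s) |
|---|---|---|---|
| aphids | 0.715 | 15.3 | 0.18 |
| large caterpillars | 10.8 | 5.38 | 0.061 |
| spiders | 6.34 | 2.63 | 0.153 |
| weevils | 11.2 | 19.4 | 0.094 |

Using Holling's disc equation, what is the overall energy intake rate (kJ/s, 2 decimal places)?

0.45 kJ/s

R = (0.18×0.715 + 0.061×10.8 + 0.153×6.34 + 0.094×11.2) / (1 + 0.18×15.3 + 0.061×5.38 + 0.153×2.63 + 0.094×19.4) = 2.81/6.308 = 0.4455 kJ/s.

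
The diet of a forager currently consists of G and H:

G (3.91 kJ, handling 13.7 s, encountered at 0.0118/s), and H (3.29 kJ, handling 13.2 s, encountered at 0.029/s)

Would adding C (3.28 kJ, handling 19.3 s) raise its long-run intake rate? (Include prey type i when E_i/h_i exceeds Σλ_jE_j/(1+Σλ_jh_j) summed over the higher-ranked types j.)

Current rate: (0.0118×3.91 + 0.029×3.29)/(1 + 0.0118×13.7 + 0.029×13.2) = 0.09165 kJ/s.
Profitability of C: 3.28/19.3 = 0.1699 kJ/s.
Since 0.1699 > R, including C increases the long-run rate.

Yes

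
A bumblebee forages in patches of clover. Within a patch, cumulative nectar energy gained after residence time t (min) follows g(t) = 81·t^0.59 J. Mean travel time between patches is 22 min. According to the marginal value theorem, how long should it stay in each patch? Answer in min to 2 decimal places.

Maximise g(t)/(T+t): set derivative to zero → g'(t)(T+t) = g(t).
g'(t) = 0.59·81·t^-0.41. Setting 0.59·81·t^-0.41 = 81·t^0.59/(22+t) gives 0.59(22+t) = t, so 0.41·t = 0.59×22.
t* = 0.59×22/0.41 = 31.66 min.

31.66 min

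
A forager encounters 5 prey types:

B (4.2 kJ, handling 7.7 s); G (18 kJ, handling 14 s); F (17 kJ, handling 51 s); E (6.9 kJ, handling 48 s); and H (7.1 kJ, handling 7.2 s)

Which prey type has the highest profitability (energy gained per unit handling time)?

G

Profitability E/h (kJ/s): B = 4.2/7.7 = 0.545, G = 18/14 = 1.29, F = 17/51 = 0.333, E = 6.9/48 = 0.144, H = 7.1/7.2 = 0.986.
Ranked: G > H > B > F > E.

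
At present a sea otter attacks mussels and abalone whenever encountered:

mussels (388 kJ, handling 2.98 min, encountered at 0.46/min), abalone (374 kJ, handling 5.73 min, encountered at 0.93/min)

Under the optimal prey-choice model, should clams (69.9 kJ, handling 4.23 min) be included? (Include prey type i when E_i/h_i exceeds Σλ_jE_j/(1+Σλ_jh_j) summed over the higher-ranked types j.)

Intake rate on the current diet: R = (0.46×388 + 0.93×374) / (1 + 0.46×2.98 + 0.93×5.73) = 526.3/7.7 = 68.35 kJ/min.
clams: E/h = 69.9/4.23 = 16.52 kJ/min.
Since 16.52 < R, time spent handling clams is better spent searching.

No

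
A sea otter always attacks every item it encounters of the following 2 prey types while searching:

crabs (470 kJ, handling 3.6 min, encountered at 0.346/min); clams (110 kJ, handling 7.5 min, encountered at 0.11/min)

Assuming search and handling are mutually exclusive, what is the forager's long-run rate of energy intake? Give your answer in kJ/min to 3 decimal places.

R = (0.346×470 + 0.11×110) / (1 + 0.346×3.6 + 0.11×7.5) = 174.7/3.071 = 56.9 kJ/min.

56.901 kJ/min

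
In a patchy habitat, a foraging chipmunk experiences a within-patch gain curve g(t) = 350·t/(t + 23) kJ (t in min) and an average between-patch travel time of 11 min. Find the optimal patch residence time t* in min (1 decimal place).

Optimal t* satisfies g'(t*) = g(t*)/(T + t*).
g'(t) = 350·23/(t + 23)². Setting 350·23/(t+23)² = 350t/[(t+23)(11+t)] gives 23(11+t) = t(t+23), so t² = 23×11 = 253.
t* = √253 = 15.91 min.

15.9 min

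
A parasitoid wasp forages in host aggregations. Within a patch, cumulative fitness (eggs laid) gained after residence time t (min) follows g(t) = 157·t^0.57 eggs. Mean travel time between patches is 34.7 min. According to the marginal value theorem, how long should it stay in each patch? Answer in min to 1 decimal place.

Optimal t* satisfies g'(t*) = g(t*)/(T + t*).
g'(t) = 0.57·157·t^-0.43. Setting 0.57·157·t^-0.43 = 157·t^0.57/(34.7+t) gives 0.57(34.7+t) = t, so 0.43·t = 0.57×34.7.
t* = 0.57×34.7/0.43 = 46 min.

46.0 min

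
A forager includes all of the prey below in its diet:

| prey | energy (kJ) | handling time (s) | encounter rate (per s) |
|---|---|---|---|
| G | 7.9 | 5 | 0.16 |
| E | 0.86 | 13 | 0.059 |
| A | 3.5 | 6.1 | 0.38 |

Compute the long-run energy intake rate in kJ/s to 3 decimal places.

R = Σλ_iE_i / (1 + Σλ_ih_i)
Numerator: 0.16×7.9 + 0.059×0.86 + 0.38×3.5 = 2.645
Denominator: 1 + 0.16×5 + 0.059×13 + 0.38×6.1 = 4.885
R = 2.645/4.885 = 0.5414 kJ/s

0.541 kJ/s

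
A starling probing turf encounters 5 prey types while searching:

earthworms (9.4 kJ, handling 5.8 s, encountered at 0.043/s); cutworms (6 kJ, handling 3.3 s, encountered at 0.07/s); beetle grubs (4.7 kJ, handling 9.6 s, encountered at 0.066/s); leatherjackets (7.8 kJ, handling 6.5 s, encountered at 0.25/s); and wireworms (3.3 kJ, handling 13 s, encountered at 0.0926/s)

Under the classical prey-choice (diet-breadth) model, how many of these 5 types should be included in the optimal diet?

E/h in descending order: cutworms 1.82, earthworms 1.62, leatherjackets 1.2, beetle grubs 0.49, wireworms 0.254 kJ/s. The optimal diet is the largest prefix of this list for which every included type satisfies E_i/h_i > R on the types above it.
Rate on top 1: 0.3412. earthworms: 1.62 > 0.3412 → include.
Rate on top 2: 0.5567. leatherjackets: 1.2 > 0.5567 → include.
Rate on top 3: 0.8933. beetle grubs: 0.49 < 0.8933 → exclude; stop.
Optimal diet: cutworms, earthworms, leatherjackets — 3 of 5 types.

3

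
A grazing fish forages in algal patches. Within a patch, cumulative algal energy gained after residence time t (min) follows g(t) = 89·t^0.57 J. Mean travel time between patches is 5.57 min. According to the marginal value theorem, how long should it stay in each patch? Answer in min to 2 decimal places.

7.38 min

Optimal t* satisfies g'(t*) = g(t*)/(T + t*).
g'(t) = 0.57·89·t^-0.43. Setting 0.57·89·t^-0.43 = 89·t^0.57/(5.57+t) gives 0.57(5.57+t) = t, so 0.43·t = 0.57×5.57.
t* = 0.57×5.57/0.43 = 7.383 min.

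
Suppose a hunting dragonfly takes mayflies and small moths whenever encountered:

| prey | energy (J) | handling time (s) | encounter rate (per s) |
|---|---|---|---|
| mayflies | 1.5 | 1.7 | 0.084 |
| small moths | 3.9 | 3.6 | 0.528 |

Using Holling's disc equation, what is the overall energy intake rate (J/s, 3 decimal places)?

0.718 J/s

Energy encountered per unit search time: 0.084×1.5 + 0.528×3.9 = 2.185 J/s.
Handling time per unit search time: 0.084×1.7 + 0.528×3.6 = 2.044.
Rate = 2.185/(1 + 2.044) = 0.718 J/s.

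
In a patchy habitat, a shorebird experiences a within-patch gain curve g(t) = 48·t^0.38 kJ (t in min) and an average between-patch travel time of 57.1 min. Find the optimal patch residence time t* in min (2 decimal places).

Optimal t* satisfies g'(t*) = g(t*)/(T + t*).
g'(t) = 0.38·48·t^-0.62. Setting 0.38·48·t^-0.62 = 48·t^0.38/(57.1+t) gives 0.38(57.1+t) = t, so 0.62·t = 0.38×57.1.
t* = 0.38×57.1/0.62 = 35 min.

35.00 min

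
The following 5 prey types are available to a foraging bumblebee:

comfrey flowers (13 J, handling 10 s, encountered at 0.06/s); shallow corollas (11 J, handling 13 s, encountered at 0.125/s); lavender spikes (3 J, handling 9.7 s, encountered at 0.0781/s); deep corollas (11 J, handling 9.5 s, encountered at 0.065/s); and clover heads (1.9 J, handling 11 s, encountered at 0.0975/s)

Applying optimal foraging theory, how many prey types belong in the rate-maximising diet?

3

E/h in descending order: comfrey flowers 1.3, deep corollas 1.16, shallow corollas 0.846, lavender spikes 0.309, clover heads 0.173 J/s. The optimal diet is the largest prefix of this list for which every included type satisfies E_i/h_i > R on the types above it.
Rate on top 1: 0.4875. deep corollas: 1.16 > 0.4875 → include.
Rate on top 2: 0.6742. shallow corollas: 0.846 > 0.6742 → include.
Rate on top 3: 0.7469. lavender spikes: 0.309 < 0.7469 → exclude; stop.
Optimal diet: comfrey flowers, deep corollas, shallow corollas — 3 of 5 types.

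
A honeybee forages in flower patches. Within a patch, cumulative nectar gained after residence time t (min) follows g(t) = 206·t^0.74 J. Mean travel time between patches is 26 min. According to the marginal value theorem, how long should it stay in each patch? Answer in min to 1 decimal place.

By the marginal value theorem, leave when the instantaneous gain rate g'(t) equals the habitat-wide average g(t)/(T + t).
g'(t) = 0.74·206·t^-0.26. Setting 0.74·206·t^-0.26 = 206·t^0.74/(26+t) gives 0.74(26+t) = t, so 0.26·t = 0.74×26.
t* = 0.74×26/0.26 = 74 min.

74.0 min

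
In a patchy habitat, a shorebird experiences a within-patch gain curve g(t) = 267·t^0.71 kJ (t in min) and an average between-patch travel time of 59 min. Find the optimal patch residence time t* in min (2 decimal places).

144.45 min

Maximise g(t)/(T+t): set derivative to zero → g'(t)(T+t) = g(t).
g'(t) = 0.71·267·t^-0.29. Setting 0.71·267·t^-0.29 = 267·t^0.71/(59+t) gives 0.71(59+t) = t, so 0.29·t = 0.71×59.
t* = 0.71×59/0.29 = 144.4 min.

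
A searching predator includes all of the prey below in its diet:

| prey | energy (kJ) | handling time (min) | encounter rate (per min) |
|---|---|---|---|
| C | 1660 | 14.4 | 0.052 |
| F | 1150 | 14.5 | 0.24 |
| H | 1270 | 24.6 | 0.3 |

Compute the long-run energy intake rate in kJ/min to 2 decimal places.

R = Σλ_iE_i / (1 + Σλ_ih_i)
Numerator: 0.052×1660 + 0.24×1150 + 0.3×1270 = 743.3
Denominator: 1 + 0.052×14.4 + 0.24×14.5 + 0.3×24.6 = 12.61
R = 743.3/12.61 = 58.95 kJ/min

58.95 kJ/min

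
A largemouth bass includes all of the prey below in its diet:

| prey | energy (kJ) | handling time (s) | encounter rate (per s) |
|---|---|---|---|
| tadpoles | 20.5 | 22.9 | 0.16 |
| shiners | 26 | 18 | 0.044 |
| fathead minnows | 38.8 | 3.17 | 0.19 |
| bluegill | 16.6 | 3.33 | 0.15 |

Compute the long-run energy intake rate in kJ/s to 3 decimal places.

Energy encountered per unit search time: 0.16×20.5 + 0.044×26 + 0.19×38.8 + 0.15×16.6 = 14.29 kJ/s.
Handling time per unit search time: 0.16×22.9 + 0.044×18 + 0.19×3.17 + 0.15×3.33 = 5.558.
Rate = 14.29/(1 + 5.558) = 2.178 kJ/s.

2.178 kJ/s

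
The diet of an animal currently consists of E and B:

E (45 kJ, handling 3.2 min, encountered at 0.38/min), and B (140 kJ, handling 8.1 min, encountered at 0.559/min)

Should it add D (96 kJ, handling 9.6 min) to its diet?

No

Current rate: (0.38×45 + 0.559×140)/(1 + 0.38×3.2 + 0.559×8.1) = 14.14 kJ/min.
Profitability of D: 96/9.6 = 10 kJ/min.
10 < 14.14, so adding D would lower the average — exclude it.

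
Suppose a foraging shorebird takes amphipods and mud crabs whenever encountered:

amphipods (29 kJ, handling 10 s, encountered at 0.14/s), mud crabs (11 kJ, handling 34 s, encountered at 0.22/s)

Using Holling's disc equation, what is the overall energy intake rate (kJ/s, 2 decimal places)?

Energy encountered per unit search time: 0.14×29 + 0.22×11 = 6.48 kJ/s.
Handling time per unit search time: 0.14×10 + 0.22×34 = 8.88.
Rate = 6.48/(1 + 8.88) = 0.6559 kJ/s.

0.66 kJ/s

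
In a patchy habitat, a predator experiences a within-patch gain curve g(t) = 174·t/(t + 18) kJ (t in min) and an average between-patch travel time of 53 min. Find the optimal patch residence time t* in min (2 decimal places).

30.89 min

Maximise g(t)/(T+t): set derivative to zero → g'(t)(T+t) = g(t).
g'(t) = 174·18/(t + 18)². Setting 174·18/(t+18)² = 174t/[(t+18)(53+t)] gives 18(53+t) = t(t+18), so t² = 18×53 = 954.
t* = √954 = 30.89 min.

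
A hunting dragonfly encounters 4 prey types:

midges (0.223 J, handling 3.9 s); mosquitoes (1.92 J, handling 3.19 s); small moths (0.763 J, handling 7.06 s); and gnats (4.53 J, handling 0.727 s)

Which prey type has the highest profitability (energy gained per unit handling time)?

In descending order of E/h:
gnats: 4.53/0.727 = 6.23 J/s
mosquitoes: 1.92/3.19 = 0.602 J/s
small moths: 0.763/7.06 = 0.108 J/s
midges: 0.223/3.9 = 0.0572 J/s

gnats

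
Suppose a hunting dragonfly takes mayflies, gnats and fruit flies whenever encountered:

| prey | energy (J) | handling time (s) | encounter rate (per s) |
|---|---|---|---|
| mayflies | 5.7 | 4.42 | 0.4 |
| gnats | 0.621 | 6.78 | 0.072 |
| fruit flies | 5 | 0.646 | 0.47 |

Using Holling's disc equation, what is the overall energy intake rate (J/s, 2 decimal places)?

1.31 J/s

Energy encountered per unit search time: 0.4×5.7 + 0.072×0.621 + 0.47×5 = 4.675 J/s.
Handling time per unit search time: 0.4×4.42 + 0.072×6.78 + 0.47×0.646 = 2.56.
Rate = 4.675/(1 + 2.56) = 1.313 J/s.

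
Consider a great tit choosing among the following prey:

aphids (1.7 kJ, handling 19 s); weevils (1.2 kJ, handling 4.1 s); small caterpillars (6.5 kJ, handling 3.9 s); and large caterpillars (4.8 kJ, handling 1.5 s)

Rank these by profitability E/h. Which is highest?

In descending order of E/h:
large caterpillars: 4.8/1.5 = 3.2 kJ/s
small caterpillars: 6.5/3.9 = 1.67 kJ/s
weevils: 1.2/4.1 = 0.293 kJ/s
aphids: 1.7/19 = 0.0895 kJ/s

large caterpillars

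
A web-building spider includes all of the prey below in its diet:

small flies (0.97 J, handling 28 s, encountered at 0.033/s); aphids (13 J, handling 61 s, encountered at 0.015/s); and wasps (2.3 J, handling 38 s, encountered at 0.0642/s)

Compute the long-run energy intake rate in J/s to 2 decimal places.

0.07 J/s

R = Σλ_iE_i / (1 + Σλ_ih_i)
Numerator: 0.033×0.97 + 0.015×13 + 0.0642×2.3 = 0.3747
Denominator: 1 + 0.033×28 + 0.015×61 + 0.0642×38 = 5.279
R = 0.3747/5.279 = 0.07098 J/s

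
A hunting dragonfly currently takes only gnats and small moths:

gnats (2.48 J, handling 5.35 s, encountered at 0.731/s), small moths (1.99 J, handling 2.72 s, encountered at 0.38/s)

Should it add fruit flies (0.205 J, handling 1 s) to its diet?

Intake rate on the current diet: R = (0.731×2.48 + 0.38×1.99) / (1 + 0.731×5.35 + 0.38×2.72) = 2.569/5.944 = 0.4322 J/s.
fruit flies: E/h = 0.205/1 = 0.205 J/s.
0.205 < 0.4322, so adding fruit flies would lower the average — exclude it.

No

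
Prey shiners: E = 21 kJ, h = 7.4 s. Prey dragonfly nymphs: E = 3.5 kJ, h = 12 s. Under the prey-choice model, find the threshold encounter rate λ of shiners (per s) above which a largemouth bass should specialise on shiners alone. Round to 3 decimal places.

The zero-one rule: include dragonfly nymphs iff E₂/h₂ > λE₁/(1+λh₁). Equality gives the switch point.
λE₁h₂ = E₂ + λE₂h₁ ⇒ λ = E₂/(E₁h₂ − E₂h₁) = 3.5/(252 − 25.9) = 0.01548 per s.

0.015 per s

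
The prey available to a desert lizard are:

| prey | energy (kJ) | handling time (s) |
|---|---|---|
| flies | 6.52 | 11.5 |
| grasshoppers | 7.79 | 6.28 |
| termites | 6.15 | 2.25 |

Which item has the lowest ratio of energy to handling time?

flies

Profitability E/h (kJ/s): flies = 6.52/11.5 = 0.567, grasshoppers = 7.79/6.28 = 1.24, termites = 6.15/2.25 = 2.73.
Ranked: termites > grasshoppers > flies.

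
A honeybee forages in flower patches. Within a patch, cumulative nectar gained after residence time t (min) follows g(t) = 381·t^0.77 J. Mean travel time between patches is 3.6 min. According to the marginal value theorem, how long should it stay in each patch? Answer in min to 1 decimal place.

Maximise g(t)/(T+t): set derivative to zero → g'(t)(T+t) = g(t).
g'(t) = 0.77·381·t^-0.23. Setting 0.77·381·t^-0.23 = 381·t^0.77/(3.6+t) gives 0.77(3.6+t) = t, so 0.23·t = 0.77×3.6.
t* = 0.77×3.6/0.23 = 12.05 min.

12.1 min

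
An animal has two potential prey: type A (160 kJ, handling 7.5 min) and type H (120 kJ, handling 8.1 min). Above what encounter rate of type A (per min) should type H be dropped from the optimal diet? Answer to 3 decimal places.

The zero-one rule: include type H iff E₂/h₂ > λE₁/(1+λh₁). Equality gives the switch point.
λE₁h₂ = E₂ + λE₂h₁ ⇒ λ = E₂/(E₁h₂ − E₂h₁) = 120/(1296 − 900) = 0.303 per min.

0.303 per min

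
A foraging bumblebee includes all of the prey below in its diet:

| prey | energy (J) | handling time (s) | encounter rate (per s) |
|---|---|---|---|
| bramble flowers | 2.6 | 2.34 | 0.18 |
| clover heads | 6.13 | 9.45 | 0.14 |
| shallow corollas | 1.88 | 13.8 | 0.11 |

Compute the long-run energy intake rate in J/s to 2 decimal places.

R = Σλ_iE_i / (1 + Σλ_ih_i)
Numerator: 0.18×2.6 + 0.14×6.13 + 0.11×1.88 = 1.533
Denominator: 1 + 0.18×2.34 + 0.14×9.45 + 0.11×13.8 = 4.262
R = 1.533/4.262 = 0.3597 J/s

0.36 J/s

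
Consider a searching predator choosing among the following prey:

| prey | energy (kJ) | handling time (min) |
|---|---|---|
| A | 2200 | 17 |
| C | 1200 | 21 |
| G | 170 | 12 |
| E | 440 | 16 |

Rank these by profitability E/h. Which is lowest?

Profitability E/h (kJ/min): A = 2200/17 = 129, C = 1200/21 = 57.1, G = 170/12 = 14.2, E = 440/16 = 27.5.
Ranked: A > C > E > G.

G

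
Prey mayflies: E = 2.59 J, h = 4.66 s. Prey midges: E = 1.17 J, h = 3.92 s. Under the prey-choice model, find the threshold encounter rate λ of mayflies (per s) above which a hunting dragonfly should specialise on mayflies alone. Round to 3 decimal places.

At the threshold, the rate on mayflies alone equals the profitability of midges: λ·2.59/(1 + λ·4.66) = 1.17/3.92 = 0.2985.
Rearranging, λ(2.59 − 0.2985×4.66) = 0.2985, so λ = 0.2985/1.199 = 0.2489 per s.

0.249 per s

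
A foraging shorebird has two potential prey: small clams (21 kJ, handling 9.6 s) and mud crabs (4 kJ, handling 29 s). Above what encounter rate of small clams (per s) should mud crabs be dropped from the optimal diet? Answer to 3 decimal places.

0.007 per s

The zero-one rule: include mud crabs iff E₂/h₂ > λE₁/(1+λh₁). Equality gives the switch point.
λE₁h₂ = E₂ + λE₂h₁ ⇒ λ = E₂/(E₁h₂ − E₂h₁) = 4/(609 − 38.4) = 0.00701 per s.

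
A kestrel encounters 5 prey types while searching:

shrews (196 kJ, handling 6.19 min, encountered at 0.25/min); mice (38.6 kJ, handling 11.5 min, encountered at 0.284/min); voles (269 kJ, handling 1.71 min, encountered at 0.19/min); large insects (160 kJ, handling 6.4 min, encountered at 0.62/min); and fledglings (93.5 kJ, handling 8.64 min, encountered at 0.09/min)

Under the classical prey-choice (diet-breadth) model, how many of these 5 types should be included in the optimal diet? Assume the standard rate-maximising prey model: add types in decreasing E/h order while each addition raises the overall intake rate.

E/h in descending order: voles 157, shrews 31.7, large insects 25, fledglings 10.8, mice 3.36 kJ/min. The optimal diet is the largest prefix of this list for which every included type satisfies E_i/h_i > R on the types above it.
Rate on top 1: 38.58. shrews: 31.7 < 38.58 → exclude; stop.
Optimal diet: voles — 1 of 5 types.

1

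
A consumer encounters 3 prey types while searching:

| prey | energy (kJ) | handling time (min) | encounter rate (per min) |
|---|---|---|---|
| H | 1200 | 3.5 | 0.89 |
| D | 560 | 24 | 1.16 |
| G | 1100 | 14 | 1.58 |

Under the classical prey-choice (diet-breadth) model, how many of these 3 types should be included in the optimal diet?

1

Rank by E/h (kJ/min): H 343, G 78.6, D 23.3. Include each in turn until the next type's E/h falls below the running intake rate.
Rate on top 1: 259.5. G: 78.6 < 259.5 → exclude; stop.
Optimal diet: H — 1 of 3 types.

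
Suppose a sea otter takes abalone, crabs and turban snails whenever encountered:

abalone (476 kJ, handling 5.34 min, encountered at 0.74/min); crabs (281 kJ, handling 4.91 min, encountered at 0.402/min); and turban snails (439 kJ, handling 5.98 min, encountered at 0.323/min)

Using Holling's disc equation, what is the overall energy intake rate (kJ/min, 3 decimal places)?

Energy encountered per unit search time: 0.74×476 + 0.402×281 + 0.323×439 = 607 kJ/min.
Handling time per unit search time: 0.74×5.34 + 0.402×4.91 + 0.323×5.98 = 7.857.
Rate = 607/(1 + 7.857) = 68.53 kJ/min.

68.534 kJ/min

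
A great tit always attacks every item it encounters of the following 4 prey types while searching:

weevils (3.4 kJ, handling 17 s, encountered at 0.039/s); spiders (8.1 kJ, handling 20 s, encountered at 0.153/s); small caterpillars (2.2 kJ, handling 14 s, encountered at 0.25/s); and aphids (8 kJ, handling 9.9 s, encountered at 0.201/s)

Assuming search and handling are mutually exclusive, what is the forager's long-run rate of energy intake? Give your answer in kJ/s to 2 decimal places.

0.35 kJ/s

R = Σλ_iE_i / (1 + Σλ_ih_i)
Numerator: 0.039×3.4 + 0.153×8.1 + 0.25×2.2 + 0.201×8 = 3.53
Denominator: 1 + 0.039×17 + 0.153×20 + 0.25×14 + 0.201×9.9 = 10.21
R = 3.53/10.21 = 0.3456 kJ/s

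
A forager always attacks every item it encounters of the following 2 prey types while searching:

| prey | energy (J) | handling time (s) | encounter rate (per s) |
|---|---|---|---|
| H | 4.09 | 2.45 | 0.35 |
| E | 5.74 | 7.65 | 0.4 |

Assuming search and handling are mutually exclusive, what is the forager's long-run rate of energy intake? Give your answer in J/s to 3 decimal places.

R = (0.35×4.09 + 0.4×5.74) / (1 + 0.35×2.45 + 0.4×7.65) = 3.728/4.918 = 0.758 J/s.

0.758 J/s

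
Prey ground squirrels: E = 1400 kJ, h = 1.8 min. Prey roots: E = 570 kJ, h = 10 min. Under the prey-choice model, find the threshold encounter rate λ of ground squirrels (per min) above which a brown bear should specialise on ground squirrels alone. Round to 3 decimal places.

The zero-one rule: include roots iff E₂/h₂ > λE₁/(1+λh₁). Equality gives the switch point.
λE₁h₂ = E₂ + λE₂h₁ ⇒ λ = E₂/(E₁h₂ − E₂h₁) = 570/(1.4e+04 − 1026) = 0.04393 per min.

0.044 per min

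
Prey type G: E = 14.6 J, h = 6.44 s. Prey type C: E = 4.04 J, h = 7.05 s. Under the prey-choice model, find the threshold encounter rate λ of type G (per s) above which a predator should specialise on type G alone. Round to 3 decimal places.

0.053 per s

The zero-one rule: include type C iff E₂/h₂ > λE₁/(1+λh₁). Equality gives the switch point.
λE₁h₂ = E₂ + λE₂h₁ ⇒ λ = E₂/(E₁h₂ − E₂h₁) = 4.04/(102.9 − 26.02) = 0.05253 per s.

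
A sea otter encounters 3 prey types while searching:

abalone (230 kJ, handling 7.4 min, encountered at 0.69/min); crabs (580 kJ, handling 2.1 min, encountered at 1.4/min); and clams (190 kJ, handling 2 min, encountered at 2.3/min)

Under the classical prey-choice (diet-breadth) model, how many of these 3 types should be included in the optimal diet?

1

Profitabilities (E/h, kJ/min): crabs 276, clams 95, abalone 31.1. Add prey in this order while the next type's profitability exceeds the intake rate on those already taken.
Rate on top 1: 206.1. clams: 95 < 206.1 → exclude; stop.
Optimal diet: crabs — 1 of 3 types.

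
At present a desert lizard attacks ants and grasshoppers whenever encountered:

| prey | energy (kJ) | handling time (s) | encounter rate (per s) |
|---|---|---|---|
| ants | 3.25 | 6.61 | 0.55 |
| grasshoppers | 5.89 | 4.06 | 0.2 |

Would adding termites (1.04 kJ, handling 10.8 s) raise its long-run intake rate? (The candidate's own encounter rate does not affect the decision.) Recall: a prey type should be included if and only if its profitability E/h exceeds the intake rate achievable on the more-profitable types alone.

On ants and grasshoppers alone, R = ΣλE/(1+Σλh) = 2.966/5.448 = 0.5444 kJ/s.
Profitability of termites: 1.04/10.8 = 0.0963 kJ/s.
Since 0.0963 < R, time spent handling termites is better spent searching.

No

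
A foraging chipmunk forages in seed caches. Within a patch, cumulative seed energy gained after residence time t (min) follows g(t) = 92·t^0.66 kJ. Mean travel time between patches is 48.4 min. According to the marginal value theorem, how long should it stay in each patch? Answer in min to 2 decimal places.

By the marginal value theorem, leave when the instantaneous gain rate g'(t) equals the habitat-wide average g(t)/(T + t).
g'(t) = 0.66·92·t^-0.34. Setting 0.66·92·t^-0.34 = 92·t^0.66/(48.4+t) gives 0.66(48.4+t) = t, so 0.34·t = 0.66×48.4.
t* = 0.66×48.4/0.34 = 93.95 min.

93.95 min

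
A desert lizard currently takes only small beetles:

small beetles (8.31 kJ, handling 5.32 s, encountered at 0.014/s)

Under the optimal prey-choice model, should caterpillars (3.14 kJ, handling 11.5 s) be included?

Current rate: (0.014×8.31)/(1 + 0.014×5.32) = 0.1083 kJ/s.
Profitability of caterpillars: 3.14/11.5 = 0.273 kJ/s.
Since 0.273 > R, including caterpillars increases the long-run rate.

Yes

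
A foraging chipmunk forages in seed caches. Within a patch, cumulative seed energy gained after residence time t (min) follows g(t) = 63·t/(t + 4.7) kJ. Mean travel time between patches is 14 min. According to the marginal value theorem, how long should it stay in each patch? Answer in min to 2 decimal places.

8.11 min

Optimal t* satisfies g'(t*) = g(t*)/(T + t*).
g'(t) = 63·4.7/(t + 4.7)². Setting 63·4.7/(t+4.7)² = 63t/[(t+4.7)(14+t)] gives 4.7(14+t) = t(t+4.7), so t² = 4.7×14 = 65.8.
t* = √65.8 = 8.112 min.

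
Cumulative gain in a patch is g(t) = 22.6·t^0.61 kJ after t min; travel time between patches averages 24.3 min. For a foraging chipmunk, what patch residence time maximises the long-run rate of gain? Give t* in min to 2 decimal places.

38.01 min

By the marginal value theorem, leave when the instantaneous gain rate g'(t) equals the habitat-wide average g(t)/(T + t).
g'(t) = 0.61·22.6·t^-0.39. Setting 0.61·22.6·t^-0.39 = 22.6·t^0.61/(24.3+t) gives 0.61(24.3+t) = t, so 0.39·t = 0.61×24.3.
t* = 0.61×24.3/0.39 = 38.01 min.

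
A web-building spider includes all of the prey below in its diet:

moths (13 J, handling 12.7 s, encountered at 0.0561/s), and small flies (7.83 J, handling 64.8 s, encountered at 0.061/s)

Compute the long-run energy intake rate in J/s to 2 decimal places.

Energy encountered per unit search time: 0.0561×13 + 0.061×7.83 = 1.207 J/s.
Handling time per unit search time: 0.0561×12.7 + 0.061×64.8 = 4.665.
Rate = 1.207/(1 + 4.665) = 0.213 J/s.

0.21 J/s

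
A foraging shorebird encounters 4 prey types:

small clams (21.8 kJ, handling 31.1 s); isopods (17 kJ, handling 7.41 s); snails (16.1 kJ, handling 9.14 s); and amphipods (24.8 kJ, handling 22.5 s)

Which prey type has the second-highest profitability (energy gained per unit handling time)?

In descending order of E/h:
isopods: 17/7.41 = 2.29 kJ/s
snails: 16.1/9.14 = 1.76 kJ/s
amphipods: 24.8/22.5 = 1.1 kJ/s
small clams: 21.8/31.1 = 0.701 kJ/s

snails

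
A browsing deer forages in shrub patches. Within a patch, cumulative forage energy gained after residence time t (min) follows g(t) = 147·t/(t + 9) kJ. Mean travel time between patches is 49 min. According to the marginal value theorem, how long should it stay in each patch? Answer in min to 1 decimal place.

Optimal t* satisfies g'(t*) = g(t*)/(T + t*).
g'(t) = 147·9/(t + 9)². Setting 147·9/(t+9)² = 147t/[(t+9)(49+t)] gives 9(49+t) = t(t+9), so t² = 9×49 = 441.
t* = √441 = 21 min.

21.0 min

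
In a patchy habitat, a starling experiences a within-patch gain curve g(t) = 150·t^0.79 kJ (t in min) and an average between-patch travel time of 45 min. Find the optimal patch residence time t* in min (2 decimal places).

169.29 min

Maximise g(t)/(T+t): set derivative to zero → g'(t)(T+t) = g(t).
g'(t) = 0.79·150·t^-0.21. Setting 0.79·150·t^-0.21 = 150·t^0.79/(45+t) gives 0.79(45+t) = t, so 0.21·t = 0.79×45.
t* = 0.79×45/0.21 = 169.3 min.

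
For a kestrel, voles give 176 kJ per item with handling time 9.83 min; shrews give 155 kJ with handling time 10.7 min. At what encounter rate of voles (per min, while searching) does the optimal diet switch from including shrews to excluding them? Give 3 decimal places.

At the threshold, the rate on voles alone equals the profitability of shrews: λ·176/(1 + λ·9.83) = 155/10.7 = 14.49.
Rearranging, λ(176 − 14.49×9.83) = 14.49, so λ = 14.49/33.6 = 0.4311 per min.

0.431 per min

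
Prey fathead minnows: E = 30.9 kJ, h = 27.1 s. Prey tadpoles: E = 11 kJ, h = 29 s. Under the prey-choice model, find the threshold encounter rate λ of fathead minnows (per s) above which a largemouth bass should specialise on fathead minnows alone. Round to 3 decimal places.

0.018 per s

The zero-one rule: include tadpoles iff E₂/h₂ > λE₁/(1+λh₁). Equality gives the switch point.
λE₁h₂ = E₂ + λE₂h₁ ⇒ λ = E₂/(E₁h₂ − E₂h₁) = 11/(896.1 − 298.1) = 0.01839 per s.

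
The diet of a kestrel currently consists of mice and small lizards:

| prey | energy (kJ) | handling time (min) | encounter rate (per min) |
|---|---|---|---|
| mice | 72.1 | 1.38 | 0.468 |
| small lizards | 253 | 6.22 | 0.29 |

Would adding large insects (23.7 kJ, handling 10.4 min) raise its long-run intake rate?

No

On mice and small lizards alone, R = ΣλE/(1+Σλh) = 107.1/3.45 = 31.05 kJ/min.
Profitability of large insects: 23.7/10.4 = 2.279 kJ/min.
Since 2.279 < R, time spent handling large insects is better spent searching.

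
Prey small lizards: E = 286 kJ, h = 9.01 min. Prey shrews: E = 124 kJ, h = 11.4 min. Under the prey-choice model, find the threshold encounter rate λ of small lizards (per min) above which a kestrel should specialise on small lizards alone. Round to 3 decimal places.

0.058 per min

The zero-one rule: include shrews iff E₂/h₂ > λE₁/(1+λh₁). Equality gives the switch point.
λE₁h₂ = E₂ + λE₂h₁ ⇒ λ = E₂/(E₁h₂ − E₂h₁) = 124/(3260 − 1117) = 0.05786 per min.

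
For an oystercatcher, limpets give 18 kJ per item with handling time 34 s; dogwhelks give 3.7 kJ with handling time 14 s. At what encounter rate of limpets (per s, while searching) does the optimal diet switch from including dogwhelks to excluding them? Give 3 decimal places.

0.029 per s

The zero-one rule: include dogwhelks iff E₂/h₂ > λE₁/(1+λh₁). Equality gives the switch point.
λE₁h₂ = E₂ + λE₂h₁ ⇒ λ = E₂/(E₁h₂ − E₂h₁) = 3.7/(252 − 125.8) = 0.02932 per s.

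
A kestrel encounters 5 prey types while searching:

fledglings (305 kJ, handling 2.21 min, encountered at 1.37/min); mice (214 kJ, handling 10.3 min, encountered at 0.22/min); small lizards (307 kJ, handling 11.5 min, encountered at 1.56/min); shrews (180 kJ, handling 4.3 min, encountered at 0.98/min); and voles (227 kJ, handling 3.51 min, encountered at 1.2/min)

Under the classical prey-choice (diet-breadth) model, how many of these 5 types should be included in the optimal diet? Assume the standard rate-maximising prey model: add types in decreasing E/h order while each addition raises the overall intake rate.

E/h in descending order: fledglings 138, voles 64.7, shrews 41.9, small lizards 26.7, mice 20.8 kJ/min. The optimal diet is the largest prefix of this list for which every included type satisfies E_i/h_i > R on the types above it.
Rate on top 1: 103.7. voles: 64.7 < 103.7 → exclude; stop.
Optimal diet: fledglings — 1 of 5 types.

1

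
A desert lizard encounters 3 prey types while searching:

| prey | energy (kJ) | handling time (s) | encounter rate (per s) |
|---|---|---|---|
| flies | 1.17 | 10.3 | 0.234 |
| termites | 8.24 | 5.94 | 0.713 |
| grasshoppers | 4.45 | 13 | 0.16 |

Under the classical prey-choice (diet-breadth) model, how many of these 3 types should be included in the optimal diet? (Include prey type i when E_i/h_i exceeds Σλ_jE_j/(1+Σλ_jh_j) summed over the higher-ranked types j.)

1

E/h in descending order: termites 1.39, grasshoppers 0.342, flies 0.114 kJ/s. The optimal diet is the largest prefix of this list for which every included type satisfies E_i/h_i > R on the types above it.
Rate on top 1: 1.122. grasshoppers: 0.342 < 1.122 → exclude; stop.
Optimal diet: termites — 1 of 3 types.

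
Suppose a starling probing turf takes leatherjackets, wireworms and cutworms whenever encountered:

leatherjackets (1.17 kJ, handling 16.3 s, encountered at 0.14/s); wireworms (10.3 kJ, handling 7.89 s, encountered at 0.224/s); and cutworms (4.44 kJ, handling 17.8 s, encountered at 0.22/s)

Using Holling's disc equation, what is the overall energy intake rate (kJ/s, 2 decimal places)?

0.38 kJ/s

R = (0.14×1.17 + 0.224×10.3 + 0.22×4.44) / (1 + 0.14×16.3 + 0.224×7.89 + 0.22×17.8) = 3.448/8.965 = 0.3846 kJ/s.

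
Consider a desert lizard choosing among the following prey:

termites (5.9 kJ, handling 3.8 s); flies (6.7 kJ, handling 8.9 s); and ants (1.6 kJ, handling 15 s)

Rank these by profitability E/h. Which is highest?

In descending order of E/h:
termites: 5.9/3.8 = 1.55 kJ/s
flies: 6.7/8.9 = 0.753 kJ/s
ants: 1.6/15 = 0.107 kJ/s

termites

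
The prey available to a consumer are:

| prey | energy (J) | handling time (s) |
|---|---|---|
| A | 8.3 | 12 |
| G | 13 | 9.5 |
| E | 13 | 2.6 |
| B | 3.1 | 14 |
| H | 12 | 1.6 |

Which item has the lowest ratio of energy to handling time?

Profitability E/h (J/s): A = 8.3/12 = 0.692, G = 13/9.5 = 1.37, E = 13/2.6 = 5, B = 3.1/14 = 0.221, H = 12/1.6 = 7.5.
Ranked: H > E > G > A > B.

B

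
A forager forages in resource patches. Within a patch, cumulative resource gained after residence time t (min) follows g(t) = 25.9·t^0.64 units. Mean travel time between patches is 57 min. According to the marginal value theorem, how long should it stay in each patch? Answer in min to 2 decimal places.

Optimal t* satisfies g'(t*) = g(t*)/(T + t*).
g'(t) = 0.64·25.9·t^-0.36. Setting 0.64·25.9·t^-0.36 = 25.9·t^0.64/(57+t) gives 0.64(57+t) = t, so 0.36·t = 0.64×57.
t* = 0.64×57/0.36 = 101.3 min.

101.33 min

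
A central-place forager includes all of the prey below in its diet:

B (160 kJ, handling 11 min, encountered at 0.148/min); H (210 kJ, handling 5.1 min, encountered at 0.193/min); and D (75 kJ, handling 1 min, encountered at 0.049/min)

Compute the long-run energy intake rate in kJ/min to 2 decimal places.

Energy encountered per unit search time: 0.148×160 + 0.193×210 + 0.049×75 = 67.89 kJ/min.
Handling time per unit search time: 0.148×11 + 0.193×5.1 + 0.049×1 = 2.661.
Rate = 67.89/(1 + 2.661) = 18.54 kJ/min.

18.54 kJ/min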